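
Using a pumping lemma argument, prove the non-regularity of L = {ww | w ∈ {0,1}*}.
Assume L is regular with pumping length p. Idea: pumping the leading 0-block breaks the equality of the two halves.
Choose s = 0^p 1 0^p 1 ∈ L (with w = 0^p 1). |s| = 2p+2 ≥ p. By the pumping lemma, s = xyz with |xy| ≤ p, |y| > 0, so y = 0^k with k ≥ 1, in the first 0-block. Then xy²z = 0^(p+k) 1 0^p 1, of length 2p+2+k. If k is odd this length is odd, so it cannot be of the form ww. If k is even, each half has length p+1+k/2 ≤ p+k, so the first half lies entirely inside the leading 0-block and contains no 1, while the second half ends in 1; the halves differ. Either way xy²z ∉ L.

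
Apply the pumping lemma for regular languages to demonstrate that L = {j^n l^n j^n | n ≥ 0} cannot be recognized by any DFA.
Assume L is regular with pumping length p. Idea: pumping the first j-block unbalances it against the other two.
Choose s = j^p l^p j^p ∈ L (|s| = 3p ≥ p). By the pumping lemma, s = xyz with |xy| ≤ p, |y| > 0, so y = j^k with k ≥ 1, inside the first j-block. Then xy²z = j^(p+k) l^p j^p. The first block has length p+k ≠ p, so the three block lengths are no longer equal and xy²z ∉ L.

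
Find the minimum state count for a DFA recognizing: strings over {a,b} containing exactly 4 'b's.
By Myhill–Nerode, count the distinguishable equivalence classes: 6 classes — having seen 0, 1, …, 4, or >4 copies of 'b'; the count-4 class is the only accepting one and >4 is dead.
6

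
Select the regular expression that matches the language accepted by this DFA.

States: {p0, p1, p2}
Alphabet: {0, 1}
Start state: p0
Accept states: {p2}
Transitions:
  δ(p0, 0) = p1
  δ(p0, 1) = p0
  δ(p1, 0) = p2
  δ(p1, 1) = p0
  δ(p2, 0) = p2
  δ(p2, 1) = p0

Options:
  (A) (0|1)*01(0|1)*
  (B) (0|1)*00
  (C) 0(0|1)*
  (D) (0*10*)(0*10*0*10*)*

Check each option against the DFA on short strings; one disagreement eliminates an option:
  (A) (0|1)*01(0|1)*: on '00' the DFA goes p0 → p1 → p2 and accepts (p2 ∈ Accept), but the regex does not match it → eliminate
  (B) (0|1)*00: agrees with the DFA on every string of length ≤ 6
  (C) 0(0|1)*: on '0' the DFA goes p0 → p1 and rejects (p1 ∉ Accept), but the regex matches it → eliminate
  (D) (0*10*)(0*10*0*10*)*: on '1' the DFA goes p0 → p0 and rejects (p0 ∉ Accept), but the regex matches it → eliminate
Only (B) is consistent with the DFA.
(B) (0|1)*00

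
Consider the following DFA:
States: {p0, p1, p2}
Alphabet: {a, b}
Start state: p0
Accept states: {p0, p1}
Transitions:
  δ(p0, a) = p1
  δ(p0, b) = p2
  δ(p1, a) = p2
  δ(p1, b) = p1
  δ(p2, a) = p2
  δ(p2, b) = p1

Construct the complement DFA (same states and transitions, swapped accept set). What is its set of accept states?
Complement accept states = All states \ Original accept states
= {p0, p1, p2} \ {p0, p1}
{p2}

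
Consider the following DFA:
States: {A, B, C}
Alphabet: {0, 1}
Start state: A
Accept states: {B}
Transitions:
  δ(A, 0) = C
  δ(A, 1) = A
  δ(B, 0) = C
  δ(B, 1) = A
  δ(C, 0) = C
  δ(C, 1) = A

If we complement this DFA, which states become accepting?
Complement accept states = All states \ Original accept states
= {A, B, C} \ {B}
{A, C}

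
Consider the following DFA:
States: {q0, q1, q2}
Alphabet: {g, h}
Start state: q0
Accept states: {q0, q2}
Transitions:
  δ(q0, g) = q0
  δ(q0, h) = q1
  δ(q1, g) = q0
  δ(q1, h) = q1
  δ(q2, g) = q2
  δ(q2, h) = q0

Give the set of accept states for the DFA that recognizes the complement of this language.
Complement accept states = All states \ Original accept states
= {q0, q1, q2} \ {q0, q2}
{q1}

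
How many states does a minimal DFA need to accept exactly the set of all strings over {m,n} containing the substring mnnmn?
By Myhill–Nerode, count the distinguishable equivalence classes: 6 classes — one per longest suffix of the input that is a prefix of 'mnnmn' (lengths 0 through 4), plus an absorbing 'already seen mnnmn' class.
6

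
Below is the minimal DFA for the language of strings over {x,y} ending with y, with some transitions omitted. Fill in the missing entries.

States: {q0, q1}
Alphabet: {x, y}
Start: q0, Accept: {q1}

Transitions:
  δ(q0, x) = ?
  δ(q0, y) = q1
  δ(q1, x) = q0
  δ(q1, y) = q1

From the language and accept set, identify what each state tracks — q0: last symbol not y; q1: last symbol is y.
Each missing δ(q, a) is the state matching the new tracked value after reading a.
δ(q0, x) = q0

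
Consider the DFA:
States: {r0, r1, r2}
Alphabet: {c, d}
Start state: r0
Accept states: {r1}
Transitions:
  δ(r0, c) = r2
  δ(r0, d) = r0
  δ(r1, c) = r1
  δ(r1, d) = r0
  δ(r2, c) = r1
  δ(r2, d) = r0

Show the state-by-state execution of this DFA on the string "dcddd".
read 'd': r0 → r0
  read 'c': r0 → r2
  read 'd': r2 → r0
  read 'd': r0 → r0
  read 'd': r0 → r0
r0 -> r0 -> r2 -> r0 -> r0 -> r0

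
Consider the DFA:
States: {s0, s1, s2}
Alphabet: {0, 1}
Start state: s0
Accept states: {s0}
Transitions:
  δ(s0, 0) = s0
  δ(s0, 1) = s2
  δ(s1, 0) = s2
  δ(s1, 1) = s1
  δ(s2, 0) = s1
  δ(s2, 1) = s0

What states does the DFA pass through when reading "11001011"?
read '1': s0 → s2
  read '1': s2 → s0
  read '0': s0 → s0
  read '0': s0 → s0
  read '1': s0 → s2
  read '0': s2 → s1
  read '1': s1 → s1
  read '1': s1 → s1
s0 -> s2 -> s0 -> s0 -> s0 -> s2 -> s1 -> s1 -> s1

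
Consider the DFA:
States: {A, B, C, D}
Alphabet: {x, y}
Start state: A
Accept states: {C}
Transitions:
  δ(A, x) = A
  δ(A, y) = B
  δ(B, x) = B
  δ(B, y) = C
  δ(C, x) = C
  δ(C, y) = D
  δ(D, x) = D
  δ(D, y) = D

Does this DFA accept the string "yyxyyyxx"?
Processing string "yyxyyyxx":
  A --y--> B
  B --y--> C
  C --x--> C
  C --y--> D
  D --y--> D
  D --y--> D
  D --x--> D
  D --x--> D
Final state: D
Accept states: {C}
No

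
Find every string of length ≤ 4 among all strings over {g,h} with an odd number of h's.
h, gh, hg, ggh, ghg, hgg, hhh, gggh, gghg, ghgg, ghhh, hggg, hghh, hhgh, hhhg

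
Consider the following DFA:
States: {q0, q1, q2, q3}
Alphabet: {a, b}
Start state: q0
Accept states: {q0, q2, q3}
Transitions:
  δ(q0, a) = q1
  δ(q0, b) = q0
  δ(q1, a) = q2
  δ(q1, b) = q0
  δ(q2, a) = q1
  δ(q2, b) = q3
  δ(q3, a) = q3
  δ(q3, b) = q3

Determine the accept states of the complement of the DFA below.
Complement accept states = All states \ Original accept states
= {q0, q1, q2, q3} \ {q0, q2, q3}
{q1}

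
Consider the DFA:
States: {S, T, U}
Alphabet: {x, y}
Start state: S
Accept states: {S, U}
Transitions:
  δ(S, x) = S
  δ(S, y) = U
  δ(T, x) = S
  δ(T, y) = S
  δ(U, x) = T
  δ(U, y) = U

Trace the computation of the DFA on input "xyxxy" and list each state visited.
read 'x': S → S
  read 'y': S → U
  read 'x': U → T
  read 'x': T → S
  read 'y': S → U
S -> S -> U -> T -> S -> U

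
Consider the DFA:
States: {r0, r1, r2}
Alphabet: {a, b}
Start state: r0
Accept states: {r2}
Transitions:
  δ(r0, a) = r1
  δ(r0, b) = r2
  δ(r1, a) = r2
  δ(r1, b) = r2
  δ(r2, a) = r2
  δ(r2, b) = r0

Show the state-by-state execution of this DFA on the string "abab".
read 'a': r0 → r1
  read 'b': r1 → r2
  read 'a': r2 → r2
  read 'b': r2 → r0
r0 -> r1 -> r2 -> r2 -> r0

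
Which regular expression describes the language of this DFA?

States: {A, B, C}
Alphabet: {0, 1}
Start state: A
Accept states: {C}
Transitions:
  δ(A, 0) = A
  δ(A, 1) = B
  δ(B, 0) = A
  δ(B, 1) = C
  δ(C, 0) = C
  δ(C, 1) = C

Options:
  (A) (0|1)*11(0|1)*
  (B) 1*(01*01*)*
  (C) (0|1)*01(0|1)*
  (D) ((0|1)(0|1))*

Check each option against the DFA on short strings; one disagreement eliminates an option:
  (A) (0|1)*11(0|1)*: agrees with the DFA on every string of length ≤ 6
  (B) 1*(01*01*)*: on ε the DFA stays in A and rejects (A ∉ Accept), but the regex matches it → eliminate
  (C) (0|1)*01(0|1)*: on '01' the DFA goes A → A → B and rejects (B ∉ Accept), but the regex matches it → eliminate
  (D) ((0|1)(0|1))*: on ε the DFA stays in A and rejects (A ∉ Accept), but the regex matches it → eliminate
Only (A) is consistent with the DFA.
(A) (0|1)*11(0|1)*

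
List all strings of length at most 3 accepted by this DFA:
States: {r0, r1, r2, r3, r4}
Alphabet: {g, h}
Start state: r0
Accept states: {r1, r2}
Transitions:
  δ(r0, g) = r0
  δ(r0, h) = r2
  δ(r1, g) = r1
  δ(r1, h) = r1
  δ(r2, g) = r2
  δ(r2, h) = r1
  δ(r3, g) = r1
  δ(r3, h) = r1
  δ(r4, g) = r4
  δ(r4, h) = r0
h, gh, hg, hh, ggh, ghg, ghh, hgg, hgh, hhg, hhh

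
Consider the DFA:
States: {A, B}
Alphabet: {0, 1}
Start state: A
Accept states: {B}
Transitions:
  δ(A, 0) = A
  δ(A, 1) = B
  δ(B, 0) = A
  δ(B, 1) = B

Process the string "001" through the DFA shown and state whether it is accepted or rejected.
Processing string "001":
  A --0--> A
  A --0--> A
  A --1--> B
Final state: B
Accept states: {B}
Yes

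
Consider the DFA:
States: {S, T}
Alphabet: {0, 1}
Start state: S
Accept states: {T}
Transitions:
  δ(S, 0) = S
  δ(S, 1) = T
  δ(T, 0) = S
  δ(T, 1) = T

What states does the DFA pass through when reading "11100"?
read '1': S → T
  read '1': T → T
  read '1': T → T
  read '0': T → S
  read '0': S → S
S -> T -> T -> T -> S -> S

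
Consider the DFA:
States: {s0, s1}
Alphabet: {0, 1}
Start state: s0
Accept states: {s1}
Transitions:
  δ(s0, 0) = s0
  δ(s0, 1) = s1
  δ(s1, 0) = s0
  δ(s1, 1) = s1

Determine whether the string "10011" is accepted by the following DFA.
Processing string "10011":
  s0 --1--> s1
  s1 --0--> s0
  s0 --0--> s0
  s0 --1--> s1
  s1 --1--> s1
Final state: s1
Accept states: {s1}
Yes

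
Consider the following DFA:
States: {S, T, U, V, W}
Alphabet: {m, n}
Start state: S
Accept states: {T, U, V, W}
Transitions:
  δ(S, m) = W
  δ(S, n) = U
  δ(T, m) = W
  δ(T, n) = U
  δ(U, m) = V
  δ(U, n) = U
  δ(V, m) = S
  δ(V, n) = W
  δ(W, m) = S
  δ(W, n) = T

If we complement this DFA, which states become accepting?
Complement accept states = All states \ Original accept states
= {S, T, U, V, W} \ {T, U, V, W}
{S}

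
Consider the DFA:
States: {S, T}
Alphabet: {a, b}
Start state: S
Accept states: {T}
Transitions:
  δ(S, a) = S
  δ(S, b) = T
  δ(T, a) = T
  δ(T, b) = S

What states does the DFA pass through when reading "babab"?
read 'b': S → T
  read 'a': T → T
  read 'b': T → S
  read 'a': S → S
  read 'b': S → T
S -> T -> T -> S -> S -> T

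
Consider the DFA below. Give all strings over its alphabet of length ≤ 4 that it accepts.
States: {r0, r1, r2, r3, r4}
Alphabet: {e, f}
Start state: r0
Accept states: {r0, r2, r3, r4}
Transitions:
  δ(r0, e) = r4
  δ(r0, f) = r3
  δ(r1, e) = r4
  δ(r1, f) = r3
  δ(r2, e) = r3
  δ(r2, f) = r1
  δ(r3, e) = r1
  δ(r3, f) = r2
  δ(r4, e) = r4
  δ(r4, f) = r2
ε, e, f, ee, ef, ff, eee, eef, efe, fee, fef, ffe, eeee, eeef, eefe, efef, effe, efff, feee, feef, feff, ffef, fffe, ffff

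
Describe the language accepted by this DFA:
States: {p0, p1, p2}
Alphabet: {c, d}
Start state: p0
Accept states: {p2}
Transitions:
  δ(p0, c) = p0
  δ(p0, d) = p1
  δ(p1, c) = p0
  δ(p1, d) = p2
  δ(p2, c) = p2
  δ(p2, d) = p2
Testing a few strings:
  'dc' → reject
  'd' → reject
  'cdc' → reject
  'dddd' → accept
State roles: p0=no progress toward dd; p1=one trailing d; p2=substring dd seen
All strings over {c,d} containing the substring dd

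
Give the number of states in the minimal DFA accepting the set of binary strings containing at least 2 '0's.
By Myhill–Nerode, count the distinguishable equivalence classes: 3 classes — having seen 0, 1, or ≥2 copies of '0'; any two classes i < j (j ≤ 2) are distinguished by the string 0^(2−j), which takes class j to 2 copies (accepted) but leaves class i below 2 (rejected).
3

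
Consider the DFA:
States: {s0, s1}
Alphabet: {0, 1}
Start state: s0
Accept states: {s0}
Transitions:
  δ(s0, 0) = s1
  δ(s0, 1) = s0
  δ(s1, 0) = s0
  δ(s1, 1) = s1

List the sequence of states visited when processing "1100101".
read '1': s0 → s0
  read '1': s0 → s0
  read '0': s0 → s1
  read '0': s1 → s0
  read '1': s0 → s0
  read '0': s0 → s1
  read '1': s1 → s1
s0 -> s0 -> s0 -> s1 -> s0 -> s0 -> s1 -> s1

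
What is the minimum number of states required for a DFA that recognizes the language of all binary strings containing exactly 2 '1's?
By Myhill–Nerode, count the distinguishable equivalence classes: 4 classes — having seen 0, 1, 2, or >2 copies of '1'; the count-2 class is the only accepting one and >2 is dead.
4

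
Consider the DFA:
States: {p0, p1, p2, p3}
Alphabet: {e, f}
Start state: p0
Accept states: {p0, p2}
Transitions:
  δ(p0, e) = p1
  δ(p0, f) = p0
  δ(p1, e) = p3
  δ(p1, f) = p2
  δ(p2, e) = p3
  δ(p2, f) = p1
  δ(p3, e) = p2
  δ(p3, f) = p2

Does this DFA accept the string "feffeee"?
Processing string "feffeee":
  p0 --f--> p0
  p0 --e--> p1
  p1 --f--> p2
  p2 --f--> p1
  p1 --e--> p3
  p3 --e--> p2
  p2 --e--> p3
Final state: p3
Accept states: {p0, p2}
No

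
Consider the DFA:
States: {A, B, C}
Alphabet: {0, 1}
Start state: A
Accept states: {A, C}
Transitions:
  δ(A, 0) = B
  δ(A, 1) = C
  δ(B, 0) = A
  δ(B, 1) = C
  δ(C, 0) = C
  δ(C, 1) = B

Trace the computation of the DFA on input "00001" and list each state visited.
read '0': A → B
  read '0': B → A
  read '0': A → B
  read '0': B → A
  read '1': A → C
A -> B -> A -> B -> A -> C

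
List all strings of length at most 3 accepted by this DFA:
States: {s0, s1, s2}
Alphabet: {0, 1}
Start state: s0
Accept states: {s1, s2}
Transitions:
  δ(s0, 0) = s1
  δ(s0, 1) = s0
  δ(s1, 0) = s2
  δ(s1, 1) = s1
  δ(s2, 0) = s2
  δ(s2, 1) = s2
0, 00, 01, 10, 000, 001, 010, 011, 100, 101, 110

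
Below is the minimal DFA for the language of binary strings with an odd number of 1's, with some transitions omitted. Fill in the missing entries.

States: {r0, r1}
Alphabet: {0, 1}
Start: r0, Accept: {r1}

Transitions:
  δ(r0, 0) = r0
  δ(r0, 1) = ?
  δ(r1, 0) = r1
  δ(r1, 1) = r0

From the language and accept set, identify what each state tracks — r0: even number of 1's so far; r1: odd number of 1's so far.
Each missing δ(q, a) is the state matching the new tracked value after reading a.
δ(r0, 1) = r1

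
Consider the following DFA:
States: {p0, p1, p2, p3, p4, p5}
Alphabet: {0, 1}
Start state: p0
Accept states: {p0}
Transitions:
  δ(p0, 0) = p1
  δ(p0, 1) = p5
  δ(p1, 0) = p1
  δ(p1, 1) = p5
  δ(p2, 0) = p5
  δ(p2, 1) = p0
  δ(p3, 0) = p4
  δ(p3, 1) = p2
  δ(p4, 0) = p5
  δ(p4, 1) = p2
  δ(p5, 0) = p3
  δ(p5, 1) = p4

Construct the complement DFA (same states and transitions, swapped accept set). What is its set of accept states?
Complement accept states = All states \ Original accept states
= {p0, p1, p2, p3, p4, p5} \ {p0}
{p1, p2, p3, p4, p5}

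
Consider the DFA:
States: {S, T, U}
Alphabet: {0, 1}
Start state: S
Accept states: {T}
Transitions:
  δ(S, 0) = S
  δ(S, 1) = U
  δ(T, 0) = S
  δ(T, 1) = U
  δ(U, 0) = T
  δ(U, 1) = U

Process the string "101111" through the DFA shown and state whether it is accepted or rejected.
Processing string "101111":
  S --1--> U
  U --0--> T
  T --1--> U
  U --1--> U
  U --1--> U
  U --1--> U
Final state: U
Accept states: {T}
No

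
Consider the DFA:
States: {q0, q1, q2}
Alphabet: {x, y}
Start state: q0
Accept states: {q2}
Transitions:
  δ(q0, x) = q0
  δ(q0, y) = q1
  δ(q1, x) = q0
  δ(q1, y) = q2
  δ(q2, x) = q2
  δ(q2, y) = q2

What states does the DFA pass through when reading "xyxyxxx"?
read 'x': q0 → q0
  read 'y': q0 → q1
  read 'x': q1 → q0
  read 'y': q0 → q1
  read 'x': q1 → q0
  read 'x': q0 → q0
  read 'x': q0 → q0
q0 -> q0 -> q1 -> q0 -> q1 -> q0 -> q0 -> q0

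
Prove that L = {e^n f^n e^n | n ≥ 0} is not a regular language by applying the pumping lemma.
Assume L is regular with pumping length p. Idea: pumping the first e-block unbalances it against the other two.
Choose s = e^p f^p e^p ∈ L (|s| = 3p ≥ p). By the pumping lemma, s = xyz with |xy| ≤ p, |y| > 0, so y = e^k with k ≥ 1, inside the first e-block. Then xy²z = e^(p+k) f^p e^p. The first block has length p+k ≠ p, so the three block lengths are no longer equal and xy²z ∉ L.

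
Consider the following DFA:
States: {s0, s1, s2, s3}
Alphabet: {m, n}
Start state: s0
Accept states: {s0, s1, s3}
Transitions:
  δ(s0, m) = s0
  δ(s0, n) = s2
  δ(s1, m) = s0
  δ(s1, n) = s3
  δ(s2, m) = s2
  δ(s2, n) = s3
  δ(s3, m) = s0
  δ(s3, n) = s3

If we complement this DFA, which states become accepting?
Complement accept states = All states \ Original accept states
= {s0, s1, s2, s3} \ {s0, s1, s3}
{s2}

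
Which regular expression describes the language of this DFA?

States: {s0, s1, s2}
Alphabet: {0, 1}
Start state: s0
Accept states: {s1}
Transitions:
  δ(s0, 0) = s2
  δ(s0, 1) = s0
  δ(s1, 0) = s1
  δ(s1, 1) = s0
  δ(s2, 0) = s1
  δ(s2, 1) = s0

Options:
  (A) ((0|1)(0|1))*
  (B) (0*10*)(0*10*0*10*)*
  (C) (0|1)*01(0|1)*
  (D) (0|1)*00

Check each option against the DFA on short strings; one disagreement eliminates an option:
  (A) ((0|1)(0|1))*: on ε the DFA stays in s0 and rejects (s0 ∉ Accept), but the regex matches it → eliminate
  (B) (0*10*)(0*10*0*10*)*: on '1' the DFA goes s0 → s0 and rejects (s0 ∉ Accept), but the regex matches it → eliminate
  (C) (0|1)*01(0|1)*: on '00' the DFA goes s0 → s2 → s1 and accepts (s1 ∈ Accept), but the regex does not match it → eliminate
  (D) (0|1)*00: agrees with the DFA on every string of length ≤ 6
Only (D) is consistent with the DFA.
(D) (0|1)*00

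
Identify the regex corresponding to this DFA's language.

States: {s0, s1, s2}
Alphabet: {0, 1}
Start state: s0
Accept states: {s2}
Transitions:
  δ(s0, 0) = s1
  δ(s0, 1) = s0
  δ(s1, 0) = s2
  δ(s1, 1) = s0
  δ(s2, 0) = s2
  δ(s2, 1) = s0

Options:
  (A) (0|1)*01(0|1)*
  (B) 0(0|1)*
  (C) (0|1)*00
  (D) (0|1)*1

Check each option against the DFA on short strings; one disagreement eliminates an option:
  (A) (0|1)*01(0|1)*: on '00' the DFA goes s0 → s1 → s2 and accepts (s2 ∈ Accept), but the regex does not match it → eliminate
  (B) 0(0|1)*: on '0' the DFA goes s0 → s1 and rejects (s1 ∉ Accept), but the regex matches it → eliminate
  (C) (0|1)*00: agrees with the DFA on every string of length ≤ 6
  (D) (0|1)*1: on '1' the DFA goes s0 → s0 and rejects (s0 ∉ Accept), but the regex matches it → eliminate
Only (C) is consistent with the DFA.
(C) (0|1)*00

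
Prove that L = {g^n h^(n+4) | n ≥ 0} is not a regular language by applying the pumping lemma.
Assume L is regular with pumping length p. Idea: pumping the g-block breaks the fixed offset of 4.
Choose s = g^p h^(p+4) ∈ L. By the pumping lemma, s = xyz with |xy| ≤ p, |y| > 0, so y = g^k with k ≥ 1. Then xy²z = g^(p+k) h^(p+4). For this to be in L we would need p+4 = (p+k)+4, i.e. k = 0, contradicting k ≥ 1. So xy²z ∉ L.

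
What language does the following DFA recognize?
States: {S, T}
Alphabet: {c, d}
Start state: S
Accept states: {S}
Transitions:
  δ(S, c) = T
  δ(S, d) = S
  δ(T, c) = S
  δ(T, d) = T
Testing a few strings:
  'dc' → reject
  'c' → reject
  'd' → accept
  'cd' → reject
State roles: S=even number of c's so far; T=odd number of c's so far
All strings over {c,d} with an even number of c's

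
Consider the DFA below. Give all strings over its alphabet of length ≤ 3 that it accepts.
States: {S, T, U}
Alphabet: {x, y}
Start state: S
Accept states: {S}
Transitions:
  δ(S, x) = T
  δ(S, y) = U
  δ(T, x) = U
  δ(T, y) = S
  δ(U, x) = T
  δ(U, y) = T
ε, xy, yxy, yyy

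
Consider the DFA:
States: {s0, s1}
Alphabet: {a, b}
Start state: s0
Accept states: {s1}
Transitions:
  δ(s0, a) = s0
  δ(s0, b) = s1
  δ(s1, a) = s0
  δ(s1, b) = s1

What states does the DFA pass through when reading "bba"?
read 'b': s0 → s1
  read 'b': s1 → s1
  read 'a': s1 → s0
s0 -> s1 -> s1 -> s0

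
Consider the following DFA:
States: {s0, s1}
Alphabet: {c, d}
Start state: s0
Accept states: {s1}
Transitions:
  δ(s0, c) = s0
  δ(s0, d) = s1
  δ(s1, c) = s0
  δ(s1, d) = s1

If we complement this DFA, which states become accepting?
Complement accept states = All states \ Original accept states
= {s0, s1} \ {s1}
{s0}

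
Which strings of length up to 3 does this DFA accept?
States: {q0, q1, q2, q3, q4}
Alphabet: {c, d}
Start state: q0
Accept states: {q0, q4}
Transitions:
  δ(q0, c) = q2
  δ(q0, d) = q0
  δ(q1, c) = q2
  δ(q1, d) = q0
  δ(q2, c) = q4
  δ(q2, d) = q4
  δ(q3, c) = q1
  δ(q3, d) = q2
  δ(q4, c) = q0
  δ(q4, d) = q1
ε, d, cc, cd, dd, ccc, cdc, dcc, dcd, ddd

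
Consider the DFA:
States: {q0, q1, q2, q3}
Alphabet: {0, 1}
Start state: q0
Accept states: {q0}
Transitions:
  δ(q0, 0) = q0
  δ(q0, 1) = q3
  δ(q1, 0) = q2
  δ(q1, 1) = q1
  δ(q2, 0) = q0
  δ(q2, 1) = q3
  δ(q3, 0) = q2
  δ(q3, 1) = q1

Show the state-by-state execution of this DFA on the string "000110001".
read '0': q0 → q0
  read '0': q0 → q0
  read '0': q0 → q0
  read '1': q0 → q3
  read '1': q3 → q1
  read '0': q1 → q2
  read '0': q2 → q0
  read '0': q0 → q0
  read '1': q0 → q3
q0 -> q0 -> q0 -> q0 -> q3 -> q1 -> q2 -> q0 -> q0 -> q3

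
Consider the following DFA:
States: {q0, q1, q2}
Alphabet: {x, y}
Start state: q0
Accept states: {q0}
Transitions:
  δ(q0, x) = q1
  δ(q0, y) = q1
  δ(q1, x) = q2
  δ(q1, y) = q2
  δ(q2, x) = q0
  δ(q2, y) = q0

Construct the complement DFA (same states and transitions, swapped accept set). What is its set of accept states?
Complement accept states = All states \ Original accept states
= {q0, q1, q2} \ {q0}
{q1, q2}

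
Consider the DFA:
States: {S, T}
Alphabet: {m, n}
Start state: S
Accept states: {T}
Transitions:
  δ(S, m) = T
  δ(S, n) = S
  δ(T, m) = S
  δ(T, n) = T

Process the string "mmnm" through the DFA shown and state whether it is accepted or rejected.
Processing string "mmnm":
  S --m--> T
  T --m--> S
  S --n--> S
  S --m--> T
Final state: T
Accept states: {T}
Yes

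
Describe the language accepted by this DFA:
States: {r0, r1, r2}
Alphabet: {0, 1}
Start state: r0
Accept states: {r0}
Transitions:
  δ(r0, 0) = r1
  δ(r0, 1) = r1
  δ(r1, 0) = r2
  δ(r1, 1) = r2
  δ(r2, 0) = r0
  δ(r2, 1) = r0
Testing a few strings:
  '110' → accept
  '0' → reject
  '1010' → reject
  '01' → reject
State roles: r0=length ≡ 0 (mod 3); r1=length ≡ 1 (mod 3); r2=length ≡ 2 (mod 3)
All binary strings whose length is a multiple of 3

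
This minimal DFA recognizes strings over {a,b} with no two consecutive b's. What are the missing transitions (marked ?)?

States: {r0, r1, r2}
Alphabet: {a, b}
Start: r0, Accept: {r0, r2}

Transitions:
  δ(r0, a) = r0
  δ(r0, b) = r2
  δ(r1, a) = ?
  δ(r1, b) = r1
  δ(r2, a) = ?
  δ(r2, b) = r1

From the language and accept set, identify what each state tracks — r0: last symbol not b (ok); r1: saw bb (dead); r2: last symbol b (ok).
Each missing δ(q, a) is the state matching the new tracked value after reading a.
δ(r1, a) = r1; δ(r2, a) = r0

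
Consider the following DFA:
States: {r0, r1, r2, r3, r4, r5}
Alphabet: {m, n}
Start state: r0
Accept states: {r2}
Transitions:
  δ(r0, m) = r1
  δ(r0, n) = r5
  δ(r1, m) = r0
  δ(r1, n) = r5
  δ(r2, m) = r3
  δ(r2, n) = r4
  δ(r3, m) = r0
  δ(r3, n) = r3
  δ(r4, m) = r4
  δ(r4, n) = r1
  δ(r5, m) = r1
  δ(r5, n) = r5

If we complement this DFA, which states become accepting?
Complement accept states = All states \ Original accept states
= {r0, r1, r2, r3, r4, r5} \ {r2}
{r0, r1, r3, r4, r5}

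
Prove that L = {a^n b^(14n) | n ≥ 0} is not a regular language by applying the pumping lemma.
Assume L is regular with pumping length p. Idea: pumping the a-block breaks the 1:14 ratio.
Choose s = a^p b^(14p) (length 15p ≥ p). By the pumping lemma, s = xyz with |xy| ≤ p, |y| > 0, so y = a^k with k ≥ 1. Then xy²z = a^(p+k) b^(14p). For this to be in L we would need 14p = 14(p+k), i.e. 14k = 0, contradicting k ≥ 1. So xy²z ∉ L.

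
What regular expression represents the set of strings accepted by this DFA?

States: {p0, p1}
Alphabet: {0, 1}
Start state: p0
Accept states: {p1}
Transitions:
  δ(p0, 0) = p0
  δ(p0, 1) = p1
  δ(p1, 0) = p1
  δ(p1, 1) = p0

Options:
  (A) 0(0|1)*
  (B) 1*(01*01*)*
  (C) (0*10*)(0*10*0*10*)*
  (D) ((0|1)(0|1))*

Check each option against the DFA on short strings; one disagreement eliminates an option:
  (A) 0(0|1)*: on '0' the DFA goes p0 → p0 and rejects (p0 ∉ Accept), but the regex matches it → eliminate
  (B) 1*(01*01*)*: on ε the DFA stays in p0 and rejects (p0 ∉ Accept), but the regex matches it → eliminate
  (C) (0*10*)(0*10*0*10*)*: agrees with the DFA on every string of length ≤ 6
  (D) ((0|1)(0|1))*: on ε the DFA stays in p0 and rejects (p0 ∉ Accept), but the regex matches it → eliminate
Only (C) is consistent with the DFA.
(C) (0*10*)(0*10*0*10*)*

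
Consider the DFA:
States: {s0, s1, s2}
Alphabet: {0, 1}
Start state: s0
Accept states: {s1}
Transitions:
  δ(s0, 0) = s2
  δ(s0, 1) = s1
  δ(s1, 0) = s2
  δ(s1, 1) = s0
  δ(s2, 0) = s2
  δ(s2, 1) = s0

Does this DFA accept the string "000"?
Processing string "000":
  s0 --0--> s2
  s2 --0--> s2
  s2 --0--> s2
Final state: s2
Accept states: {s1}
No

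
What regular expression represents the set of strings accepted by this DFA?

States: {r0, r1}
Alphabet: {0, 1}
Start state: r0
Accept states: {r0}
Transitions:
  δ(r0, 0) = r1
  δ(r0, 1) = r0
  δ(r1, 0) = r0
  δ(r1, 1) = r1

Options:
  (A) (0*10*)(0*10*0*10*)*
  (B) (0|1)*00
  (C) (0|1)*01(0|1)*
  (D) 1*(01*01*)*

Check each option against the DFA on short strings; one disagreement eliminates an option:
  (A) (0*10*)(0*10*0*10*)*: on ε the DFA stays in r0 and accepts (r0 ∈ Accept), but the regex does not match it → eliminate
  (B) (0|1)*00: on ε the DFA stays in r0 and accepts (r0 ∈ Accept), but the regex does not match it → eliminate
  (C) (0|1)*01(0|1)*: on ε the DFA stays in r0 and accepts (r0 ∈ Accept), but the regex does not match it → eliminate
  (D) 1*(01*01*)*: agrees with the DFA on every string of length ≤ 6
Only (D) is consistent with the DFA.
(D) 1*(01*01*)*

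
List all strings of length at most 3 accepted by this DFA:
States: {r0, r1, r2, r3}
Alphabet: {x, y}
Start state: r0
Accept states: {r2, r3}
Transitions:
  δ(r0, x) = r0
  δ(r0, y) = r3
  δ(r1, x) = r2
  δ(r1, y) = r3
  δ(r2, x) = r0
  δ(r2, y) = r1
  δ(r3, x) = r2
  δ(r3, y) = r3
y, xy, yx, yy, xxy, xyx, xyy, yyx, yyy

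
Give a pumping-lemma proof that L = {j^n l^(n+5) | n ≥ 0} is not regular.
Assume L is regular with pumping length p. Idea: pumping the j-block breaks the fixed offset of 5.
Choose s = j^p l^(p+5) ∈ L. By the pumping lemma, s = xyz with |xy| ≤ p, |y| > 0, so y = j^k with k ≥ 1. Then xy²z = j^(p+k) l^(p+5). For this to be in L we would need p+5 = (p+k)+5, i.e. k = 0, contradicting k ≥ 1. So xy²z ∉ L.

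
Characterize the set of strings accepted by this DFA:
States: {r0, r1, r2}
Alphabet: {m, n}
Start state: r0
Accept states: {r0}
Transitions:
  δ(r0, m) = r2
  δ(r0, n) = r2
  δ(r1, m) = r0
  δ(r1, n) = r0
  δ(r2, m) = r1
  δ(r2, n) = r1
Testing a few strings:
  'mnm' → accept
  'n' → reject
  'm' → reject
  'nm' → reject
State roles: r0=length ≡ 0 (mod 3); r1=length ≡ 2 (mod 3); r2=length ≡ 1 (mod 3)
All strings over {m,n} whose length is a multiple of 3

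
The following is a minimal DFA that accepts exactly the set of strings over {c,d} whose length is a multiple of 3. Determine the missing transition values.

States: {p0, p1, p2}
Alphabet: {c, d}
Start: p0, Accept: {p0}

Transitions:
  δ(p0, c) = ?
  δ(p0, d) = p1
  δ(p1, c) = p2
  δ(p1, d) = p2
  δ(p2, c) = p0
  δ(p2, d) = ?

From the language and accept set, identify what each state tracks — p0: length ≡ 0 (mod 3); p1: length ≡ 1 (mod 3); p2: length ≡ 2 (mod 3).
Each missing δ(q, a) is the state matching the new tracked value after reading a.
δ(p0, c) = p1; δ(p2, d) = p0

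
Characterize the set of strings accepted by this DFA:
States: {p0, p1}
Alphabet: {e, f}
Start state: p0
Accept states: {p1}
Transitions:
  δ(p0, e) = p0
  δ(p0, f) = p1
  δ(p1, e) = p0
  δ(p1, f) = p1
Testing a few strings:
  'f' → accept
  'fe' → reject
  'e' → reject
  'ef' → accept
State roles: p0=last symbol not f; p1=last symbol is f
All strings over {e,f} ending with f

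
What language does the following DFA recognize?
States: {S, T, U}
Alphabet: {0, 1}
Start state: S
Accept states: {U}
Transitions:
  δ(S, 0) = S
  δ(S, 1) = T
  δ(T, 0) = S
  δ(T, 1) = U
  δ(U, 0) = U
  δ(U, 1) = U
Testing a few strings:
  '1' → reject
  '100' → reject
  '10' → reject
  '00' → reject
State roles: S=no progress toward 11; T=one trailing 1; U=substring 11 seen
All binary strings containing the substring 11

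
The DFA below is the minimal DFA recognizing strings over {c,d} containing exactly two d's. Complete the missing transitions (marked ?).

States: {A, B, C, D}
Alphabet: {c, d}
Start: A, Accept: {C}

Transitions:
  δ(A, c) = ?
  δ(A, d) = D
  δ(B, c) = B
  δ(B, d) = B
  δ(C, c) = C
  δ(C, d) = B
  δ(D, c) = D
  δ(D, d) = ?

From the language and accept set, identify what each state tracks — A: zero d's; B: ≥ three d's (dead); C: two d's; D: one d.
Each missing δ(q, a) is the state matching the new tracked value after reading a.
δ(A, c) = A; δ(D, d) = C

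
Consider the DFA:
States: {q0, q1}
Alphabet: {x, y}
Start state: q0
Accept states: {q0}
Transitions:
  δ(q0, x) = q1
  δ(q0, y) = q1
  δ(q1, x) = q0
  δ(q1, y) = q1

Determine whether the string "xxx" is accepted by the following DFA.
Processing string "xxx":
  q0 --x--> q1
  q1 --x--> q0
  q0 --x--> q1
Final state: q1
Accept states: {q0}
No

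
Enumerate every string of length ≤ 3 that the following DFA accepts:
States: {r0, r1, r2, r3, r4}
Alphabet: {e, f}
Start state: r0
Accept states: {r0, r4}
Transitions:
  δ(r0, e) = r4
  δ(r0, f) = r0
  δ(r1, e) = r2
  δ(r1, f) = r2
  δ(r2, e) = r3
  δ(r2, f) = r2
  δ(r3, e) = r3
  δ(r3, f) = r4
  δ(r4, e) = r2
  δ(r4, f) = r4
ε, e, f, ef, fe, ff, eff, fef, ffe, fff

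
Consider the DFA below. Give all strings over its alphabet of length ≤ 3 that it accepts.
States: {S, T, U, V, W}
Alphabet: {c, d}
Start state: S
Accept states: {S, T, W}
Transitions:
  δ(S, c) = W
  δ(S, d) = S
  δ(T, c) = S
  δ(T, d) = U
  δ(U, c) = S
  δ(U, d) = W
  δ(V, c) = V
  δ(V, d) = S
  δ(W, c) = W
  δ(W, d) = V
ε, c, d, cc, dc, dd, ccc, cdd, dcc, ddc, ddd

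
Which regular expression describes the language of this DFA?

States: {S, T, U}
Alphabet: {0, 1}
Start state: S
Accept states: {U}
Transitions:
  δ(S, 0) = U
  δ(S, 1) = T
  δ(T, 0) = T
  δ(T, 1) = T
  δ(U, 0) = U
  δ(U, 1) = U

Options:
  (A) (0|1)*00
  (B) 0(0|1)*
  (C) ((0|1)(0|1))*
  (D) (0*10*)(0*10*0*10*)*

Check each option against the DFA on short strings; one disagreement eliminates an option:
  (A) (0|1)*00: on '0' the DFA goes S → U and accepts (U ∈ Accept), but the regex does not match it → eliminate
  (B) 0(0|1)*: agrees with the DFA on every string of length ≤ 6
  (C) ((0|1)(0|1))*: on ε the DFA stays in S and rejects (S ∉ Accept), but the regex matches it → eliminate
  (D) (0*10*)(0*10*0*10*)*: on '0' the DFA goes S → U and accepts (U ∈ Accept), but the regex does not match it → eliminate
Only (B) is consistent with the DFA.
(B) 0(0|1)*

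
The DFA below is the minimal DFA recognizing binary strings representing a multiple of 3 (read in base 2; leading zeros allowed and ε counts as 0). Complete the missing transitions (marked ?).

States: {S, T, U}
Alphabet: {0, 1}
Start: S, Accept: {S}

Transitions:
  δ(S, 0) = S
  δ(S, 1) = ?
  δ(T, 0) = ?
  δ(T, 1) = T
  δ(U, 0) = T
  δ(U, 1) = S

From the language and accept set, identify what each state tracks — S: value ≡ 0 (mod 3); T: value ≡ 2 (mod 3); U: value ≡ 1 (mod 3).
Each missing δ(q, a) is the state matching the new tracked value after reading a.
δ(S, 1) = U; δ(T, 0) = U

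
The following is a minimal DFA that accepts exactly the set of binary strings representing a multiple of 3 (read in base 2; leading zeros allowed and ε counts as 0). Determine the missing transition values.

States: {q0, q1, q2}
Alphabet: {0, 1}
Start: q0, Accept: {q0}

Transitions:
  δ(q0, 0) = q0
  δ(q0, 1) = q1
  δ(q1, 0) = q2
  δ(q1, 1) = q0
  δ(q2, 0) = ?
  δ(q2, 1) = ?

From the language and accept set, identify what each state tracks — q0: value ≡ 0 (mod 3); q1: value ≡ 1 (mod 3); q2: value ≡ 2 (mod 3).
Each missing δ(q, a) is the state matching the new tracked value after reading a.
δ(q2, 0) = q1; δ(q2, 1) = q2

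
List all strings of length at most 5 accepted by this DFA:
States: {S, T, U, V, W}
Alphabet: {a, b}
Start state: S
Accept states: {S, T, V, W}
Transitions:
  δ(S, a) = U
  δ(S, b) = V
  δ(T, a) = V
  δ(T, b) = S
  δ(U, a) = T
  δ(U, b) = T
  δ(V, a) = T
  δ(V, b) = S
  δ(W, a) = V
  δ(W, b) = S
ε, b, aa, ab, ba, bb, aaa, aab, aba, abb, baa, bab, bbb, aaaa, aaab, aabb, abaa, abab, abbb, baaa, baab, babb, bbaa, bbab, bbba, bbbb, aaaaa, aaaab, aaabb, aabaa, aabab, aabba, aabbb, abaaa, abaab, ababb, abbaa, abbab, abbba, abbbb, baaaa, baaab, baabb, babaa, babab, babba, babbb, bbaaa, bbaab, bbaba, bbabb, bbbaa, bbbab, bbbbb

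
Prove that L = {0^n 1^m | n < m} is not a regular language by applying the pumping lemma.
Assume L is regular with pumping length p. Idea: pumping up the 0-block makes the 0-count reach the 1-count.
Choose s = 0^p 1^(p+1) ∈ L. By the pumping lemma, s = xyz with |xy| ≤ p, |y| > 0, so y = 0^k with k ≥ 1. Then xy²z = 0^(p+k) 1^(p+1). Since p+k ≥ p+1, the number of 0's is no longer strictly less than the number of 1's, so xy²z ∉ L.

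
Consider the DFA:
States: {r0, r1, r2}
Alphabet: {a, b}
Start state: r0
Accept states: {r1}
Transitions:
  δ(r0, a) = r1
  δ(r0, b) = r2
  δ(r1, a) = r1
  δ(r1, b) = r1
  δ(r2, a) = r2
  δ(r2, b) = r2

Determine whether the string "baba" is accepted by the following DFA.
Processing string "baba":
  r0 --b--> r2
  r2 --a--> r2
  r2 --b--> r2
  r2 --a--> r2
Final state: r2
Accept states: {r1}
No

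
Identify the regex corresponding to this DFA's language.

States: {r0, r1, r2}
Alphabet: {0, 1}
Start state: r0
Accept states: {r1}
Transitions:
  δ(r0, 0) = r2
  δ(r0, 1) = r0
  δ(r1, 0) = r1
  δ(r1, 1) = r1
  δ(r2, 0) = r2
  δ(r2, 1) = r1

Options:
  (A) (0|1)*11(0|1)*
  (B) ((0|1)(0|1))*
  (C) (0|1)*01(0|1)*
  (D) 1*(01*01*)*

Check each option against the DFA on short strings; one disagreement eliminates an option:
  (A) (0|1)*11(0|1)*: on '01' the DFA goes r0 → r2 → r1 and accepts (r1 ∈ Accept), but the regex does not match it → eliminate
  (B) ((0|1)(0|1))*: on ε the DFA stays in r0 and rejects (r0 ∉ Accept), but the regex matches it → eliminate
  (C) (0|1)*01(0|1)*: agrees with the DFA on every string of length ≤ 6
  (D) 1*(01*01*)*: on ε the DFA stays in r0 and rejects (r0 ∉ Accept), but the regex matches it → eliminate
Only (C) is consistent with the DFA.
(C) (0|1)*01(0|1)*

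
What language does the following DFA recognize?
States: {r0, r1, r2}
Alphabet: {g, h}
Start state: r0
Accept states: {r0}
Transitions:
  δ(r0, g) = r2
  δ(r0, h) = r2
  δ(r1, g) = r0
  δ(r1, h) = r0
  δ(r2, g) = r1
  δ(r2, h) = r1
Testing a few strings:
  'ghgg' → reject
  'hhhh' → reject
  'h' → reject
  'g' → reject
State roles: r0=length ≡ 0 (mod 3); r1=length ≡ 2 (mod 3); r2=length ≡ 1 (mod 3)
All strings over {g,h} whose length is a multiple of 3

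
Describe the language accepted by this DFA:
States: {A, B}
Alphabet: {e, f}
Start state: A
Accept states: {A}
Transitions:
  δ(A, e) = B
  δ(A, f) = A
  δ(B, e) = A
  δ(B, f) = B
Testing a few strings:
  'fe' → reject
  'eef' → accept
  'f' → accept
  'ff' → accept
State roles: A=even number of e's so far; B=odd number of e's so far
All strings over {e,f} with an even number of e's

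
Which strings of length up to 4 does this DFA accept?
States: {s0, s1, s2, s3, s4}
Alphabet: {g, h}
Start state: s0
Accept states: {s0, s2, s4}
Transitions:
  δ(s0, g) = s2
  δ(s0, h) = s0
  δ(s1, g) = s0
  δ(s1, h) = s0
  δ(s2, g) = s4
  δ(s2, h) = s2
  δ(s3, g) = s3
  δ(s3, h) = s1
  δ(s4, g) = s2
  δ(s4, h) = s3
ε, g, h, gg, gh, hg, hh, ggg, ghg, ghh, hgg, hgh, hhg, hhh, gggg, gggh, ghgg, ghhg, ghhh, hggg, hghg, hghh, hhgg, hhgh, hhhg, hhhh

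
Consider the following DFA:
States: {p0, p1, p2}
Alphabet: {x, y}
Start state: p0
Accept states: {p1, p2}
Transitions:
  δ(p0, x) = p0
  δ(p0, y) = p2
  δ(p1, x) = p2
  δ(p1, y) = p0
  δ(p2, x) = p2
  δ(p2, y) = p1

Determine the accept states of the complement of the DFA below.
Complement accept states = All states \ Original accept states
= {p0, p1, p2} \ {p1, p2}
{p0}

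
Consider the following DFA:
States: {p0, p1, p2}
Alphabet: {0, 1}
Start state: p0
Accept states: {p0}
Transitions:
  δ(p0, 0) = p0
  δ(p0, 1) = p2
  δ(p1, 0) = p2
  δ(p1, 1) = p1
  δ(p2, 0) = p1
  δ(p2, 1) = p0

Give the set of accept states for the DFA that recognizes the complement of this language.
Complement accept states = All states \ Original accept states
= {p0, p1, p2} \ {p0}
{p1, p2}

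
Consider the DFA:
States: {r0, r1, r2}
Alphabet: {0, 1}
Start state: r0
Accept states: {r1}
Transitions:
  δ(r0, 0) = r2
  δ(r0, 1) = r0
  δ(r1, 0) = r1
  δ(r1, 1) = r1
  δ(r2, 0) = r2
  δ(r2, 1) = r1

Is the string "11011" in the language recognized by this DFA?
Processing string "11011":
  r0 --1--> r0
  r0 --1--> r0
  r0 --0--> r2
  r2 --1--> r1
  r1 --1--> r1
Final state: r1
Accept states: {r1}
Yes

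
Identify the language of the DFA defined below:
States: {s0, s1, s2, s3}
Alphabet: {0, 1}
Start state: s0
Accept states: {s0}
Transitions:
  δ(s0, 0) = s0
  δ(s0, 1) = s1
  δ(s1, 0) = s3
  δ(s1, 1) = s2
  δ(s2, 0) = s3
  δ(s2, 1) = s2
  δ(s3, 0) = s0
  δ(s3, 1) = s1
Testing a few strings:
  '11' → reject
  '0011' → reject
  '1101' → reject
  '1100' → accept
State roles: s0=value ≡ 0 (mod 4); s1=value ≡ 1 (mod 4); s2=value ≡ 3 (mod 4); s3=value ≡ 2 (mod 4)
All binary strings representing a multiple of 4 (read in base 2; leading zeros allowed and ε counts as 0)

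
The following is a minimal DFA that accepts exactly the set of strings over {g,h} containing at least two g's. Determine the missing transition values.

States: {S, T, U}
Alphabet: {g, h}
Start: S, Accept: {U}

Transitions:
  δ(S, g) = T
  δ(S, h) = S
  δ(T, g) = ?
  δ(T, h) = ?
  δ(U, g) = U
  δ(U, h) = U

From the language and accept set, identify what each state tracks — S: zero g's seen; T: one g seen; U: ≥ two g's seen.
Each missing δ(q, a) is the state matching the new tracked value after reading a.
δ(T, g) = U; δ(T, h) = T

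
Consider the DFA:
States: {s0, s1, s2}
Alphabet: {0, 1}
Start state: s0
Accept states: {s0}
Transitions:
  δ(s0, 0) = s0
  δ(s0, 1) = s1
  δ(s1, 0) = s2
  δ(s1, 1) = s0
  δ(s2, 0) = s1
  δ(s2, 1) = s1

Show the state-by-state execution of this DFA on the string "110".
read '1': s0 → s1
  read '1': s1 → s0
  read '0': s0 → s0
s0 -> s1 -> s0 -> s0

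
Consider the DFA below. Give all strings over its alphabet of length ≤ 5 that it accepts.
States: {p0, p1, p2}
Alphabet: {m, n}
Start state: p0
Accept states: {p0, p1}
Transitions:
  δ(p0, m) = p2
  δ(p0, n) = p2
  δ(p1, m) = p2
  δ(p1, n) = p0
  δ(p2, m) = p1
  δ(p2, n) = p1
ε, mm, mn, nm, nn, mmn, mnn, nmn, nnn, mmmm, mmmn, mnmm, mnmn, nmmm, nmmn, nnmm, nnmn, mmmmn, mmmnn, mmnmm, mmnmn, mmnnm, mmnnn, mnmmn, mnmnn, mnnmm, mnnmn, mnnnm, mnnnn, nmmmn, nmmnn, nmnmm, nmnmn, nmnnm, nmnnn, nnmmn, nnmnn, nnnmm, nnnmn, nnnnm, nnnnn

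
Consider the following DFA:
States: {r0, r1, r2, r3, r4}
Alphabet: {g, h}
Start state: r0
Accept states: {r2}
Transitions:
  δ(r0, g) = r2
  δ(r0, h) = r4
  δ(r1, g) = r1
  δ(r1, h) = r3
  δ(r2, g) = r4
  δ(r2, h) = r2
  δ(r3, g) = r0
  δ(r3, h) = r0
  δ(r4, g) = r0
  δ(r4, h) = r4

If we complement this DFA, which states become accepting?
Complement accept states = All states \ Original accept states
= {r0, r1, r2, r3, r4} \ {r2}
{r0, r1, r3, r4}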